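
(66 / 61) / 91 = 66 / 5551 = 0.01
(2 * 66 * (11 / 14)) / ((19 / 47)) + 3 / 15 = 256.76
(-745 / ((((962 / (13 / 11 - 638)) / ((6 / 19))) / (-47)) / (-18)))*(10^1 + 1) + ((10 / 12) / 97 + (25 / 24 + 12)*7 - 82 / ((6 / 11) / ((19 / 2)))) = 30806206164125 / 21275592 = 1447960.00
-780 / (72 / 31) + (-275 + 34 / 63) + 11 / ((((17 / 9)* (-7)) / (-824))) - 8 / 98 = 1126609 / 14994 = 75.14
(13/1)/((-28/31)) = -403/28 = -14.39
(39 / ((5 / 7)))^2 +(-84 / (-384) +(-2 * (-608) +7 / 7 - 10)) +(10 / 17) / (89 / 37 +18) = 8601313801 / 2053600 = 4188.41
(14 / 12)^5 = 16807 / 7776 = 2.16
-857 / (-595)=857 / 595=1.44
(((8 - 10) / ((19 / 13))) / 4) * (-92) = 598 / 19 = 31.47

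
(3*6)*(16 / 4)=72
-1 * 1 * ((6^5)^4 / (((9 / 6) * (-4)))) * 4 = 2437438960041984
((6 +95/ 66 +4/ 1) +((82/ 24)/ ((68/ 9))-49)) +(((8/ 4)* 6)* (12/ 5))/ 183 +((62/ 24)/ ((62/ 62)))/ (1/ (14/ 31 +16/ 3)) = -180740911/ 8213040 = -22.01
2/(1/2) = 4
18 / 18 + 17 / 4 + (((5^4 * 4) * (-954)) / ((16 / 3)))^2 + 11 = 199976660172.50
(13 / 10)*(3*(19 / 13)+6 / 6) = 7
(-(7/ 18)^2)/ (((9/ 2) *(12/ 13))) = -0.04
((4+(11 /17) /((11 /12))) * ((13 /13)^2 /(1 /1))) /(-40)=-0.12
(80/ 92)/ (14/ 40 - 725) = -400/ 333339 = -0.00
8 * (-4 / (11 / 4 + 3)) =-5.57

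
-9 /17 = -0.53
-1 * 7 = -7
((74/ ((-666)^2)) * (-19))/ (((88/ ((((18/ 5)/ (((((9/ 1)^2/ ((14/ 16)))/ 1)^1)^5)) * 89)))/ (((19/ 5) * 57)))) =-10259849957/ 27901059095730585600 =-0.00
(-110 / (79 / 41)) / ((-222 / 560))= 1262800 / 8769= 144.01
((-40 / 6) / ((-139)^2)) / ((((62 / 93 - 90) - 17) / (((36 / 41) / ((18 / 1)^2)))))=20 / 2274294231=0.00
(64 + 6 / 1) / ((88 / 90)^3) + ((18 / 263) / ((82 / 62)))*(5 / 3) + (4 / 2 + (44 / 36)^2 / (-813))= 2327793995850365 / 30244276754208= 76.97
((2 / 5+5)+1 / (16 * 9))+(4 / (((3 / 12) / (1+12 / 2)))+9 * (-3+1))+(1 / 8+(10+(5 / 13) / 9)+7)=363713 / 3120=116.57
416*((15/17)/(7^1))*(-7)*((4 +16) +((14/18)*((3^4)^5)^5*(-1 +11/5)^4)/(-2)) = 324168337520269271131285758933537655559444014462852992/2125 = 152549805891891421708840400000000000000000000000000.00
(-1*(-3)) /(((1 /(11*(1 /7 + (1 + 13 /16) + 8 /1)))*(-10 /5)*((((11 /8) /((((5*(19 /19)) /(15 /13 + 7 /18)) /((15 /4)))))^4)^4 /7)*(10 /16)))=-1.09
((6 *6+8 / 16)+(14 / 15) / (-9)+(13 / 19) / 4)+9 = 467521 / 10260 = 45.57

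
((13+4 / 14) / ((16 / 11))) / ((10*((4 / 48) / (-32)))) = -350.74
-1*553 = -553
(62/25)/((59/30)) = 372/295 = 1.26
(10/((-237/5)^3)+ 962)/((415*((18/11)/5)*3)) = 70434065548/29832310773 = 2.36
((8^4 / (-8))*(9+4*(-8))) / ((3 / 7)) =82432 / 3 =27477.33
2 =2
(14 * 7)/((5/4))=392/5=78.40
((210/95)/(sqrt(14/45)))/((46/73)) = 657 * sqrt(70)/874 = 6.29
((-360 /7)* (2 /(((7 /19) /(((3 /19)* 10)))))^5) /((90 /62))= -192844800000 /117649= -1639153.75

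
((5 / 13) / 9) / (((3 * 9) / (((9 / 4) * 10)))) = 25 / 702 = 0.04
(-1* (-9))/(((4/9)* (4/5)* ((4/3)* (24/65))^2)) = 1711125/16384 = 104.44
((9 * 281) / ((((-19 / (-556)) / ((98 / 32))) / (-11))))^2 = 6215521957339.63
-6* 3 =-18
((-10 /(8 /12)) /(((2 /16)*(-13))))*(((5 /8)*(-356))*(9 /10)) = -24030 /13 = -1848.46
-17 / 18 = -0.94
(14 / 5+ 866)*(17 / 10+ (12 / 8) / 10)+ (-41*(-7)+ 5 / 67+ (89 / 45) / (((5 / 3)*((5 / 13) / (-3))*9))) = 142709461 / 75375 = 1893.33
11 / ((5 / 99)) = 1089 / 5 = 217.80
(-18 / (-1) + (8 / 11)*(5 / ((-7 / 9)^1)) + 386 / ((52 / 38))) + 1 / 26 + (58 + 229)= 1166045 / 2002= 582.44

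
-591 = -591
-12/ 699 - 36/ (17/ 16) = -134276/ 3961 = -33.90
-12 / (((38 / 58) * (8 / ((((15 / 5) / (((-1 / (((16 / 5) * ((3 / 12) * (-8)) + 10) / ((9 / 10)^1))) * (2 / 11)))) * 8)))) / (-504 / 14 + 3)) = -757944 / 19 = -39891.79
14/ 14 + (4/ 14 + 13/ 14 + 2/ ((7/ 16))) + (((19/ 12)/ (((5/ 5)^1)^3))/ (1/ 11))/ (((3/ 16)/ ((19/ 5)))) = 226651/ 630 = 359.76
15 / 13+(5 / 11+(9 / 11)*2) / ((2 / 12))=1959 / 143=13.70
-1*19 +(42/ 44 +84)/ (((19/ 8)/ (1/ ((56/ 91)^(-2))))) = -192635/ 35321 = -5.45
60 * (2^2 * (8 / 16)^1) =120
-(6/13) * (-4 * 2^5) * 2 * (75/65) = 23040/169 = 136.33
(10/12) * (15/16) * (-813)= -20325/32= -635.16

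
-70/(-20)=7/2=3.50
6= 6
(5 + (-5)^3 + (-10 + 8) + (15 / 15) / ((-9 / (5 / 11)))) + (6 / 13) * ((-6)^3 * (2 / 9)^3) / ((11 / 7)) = -157975 / 1287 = -122.75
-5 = -5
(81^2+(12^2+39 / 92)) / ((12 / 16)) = 205633 / 23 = 8940.57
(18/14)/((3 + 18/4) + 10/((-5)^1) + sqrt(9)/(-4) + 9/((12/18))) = 0.07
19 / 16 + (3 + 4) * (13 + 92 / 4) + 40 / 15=12281 / 48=255.85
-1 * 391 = -391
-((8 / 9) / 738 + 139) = -461623 / 3321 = -139.00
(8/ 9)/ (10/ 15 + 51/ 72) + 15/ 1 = 1549/ 99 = 15.65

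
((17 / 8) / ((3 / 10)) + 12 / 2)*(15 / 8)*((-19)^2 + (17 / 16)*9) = 4654265 / 512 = 9090.36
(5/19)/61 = 5/1159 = 0.00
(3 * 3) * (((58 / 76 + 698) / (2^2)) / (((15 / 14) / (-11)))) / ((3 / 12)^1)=-6133743 / 95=-64565.72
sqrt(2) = 1.41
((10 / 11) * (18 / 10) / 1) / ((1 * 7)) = 0.23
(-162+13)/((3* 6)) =-149/18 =-8.28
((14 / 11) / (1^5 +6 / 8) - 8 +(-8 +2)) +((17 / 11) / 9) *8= -1178 / 99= -11.90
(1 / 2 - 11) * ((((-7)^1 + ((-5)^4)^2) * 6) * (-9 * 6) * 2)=2657764872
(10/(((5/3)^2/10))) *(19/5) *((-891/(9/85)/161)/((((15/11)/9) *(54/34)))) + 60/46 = -1039902/35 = -29711.49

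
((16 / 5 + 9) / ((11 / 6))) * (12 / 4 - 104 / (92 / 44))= -78690 / 253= -311.03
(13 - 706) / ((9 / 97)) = -7469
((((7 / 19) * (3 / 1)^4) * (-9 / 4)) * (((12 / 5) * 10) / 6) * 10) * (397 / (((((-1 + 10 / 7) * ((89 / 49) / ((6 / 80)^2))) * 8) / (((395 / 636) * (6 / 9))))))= -398.77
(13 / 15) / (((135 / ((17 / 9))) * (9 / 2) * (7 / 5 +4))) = 442 / 885735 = 0.00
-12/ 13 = -0.92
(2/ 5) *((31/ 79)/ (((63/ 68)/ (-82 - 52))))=-564944/ 24885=-22.70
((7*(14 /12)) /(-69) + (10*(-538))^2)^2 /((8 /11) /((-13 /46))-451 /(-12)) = 20533634099779710280943 /858079791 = 23929749092272.60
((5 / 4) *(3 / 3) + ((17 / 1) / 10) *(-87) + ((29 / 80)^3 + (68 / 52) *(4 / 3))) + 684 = 10765571971 / 19968000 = 539.14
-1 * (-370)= 370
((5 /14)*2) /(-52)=-5 /364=-0.01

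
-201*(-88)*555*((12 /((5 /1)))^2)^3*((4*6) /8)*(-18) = -316579613442048 /3125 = -101305476301.46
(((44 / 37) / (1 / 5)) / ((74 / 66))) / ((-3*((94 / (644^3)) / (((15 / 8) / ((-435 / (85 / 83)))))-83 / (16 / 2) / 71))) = 487596136165600 / 40328771067237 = 12.09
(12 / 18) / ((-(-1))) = 2 / 3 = 0.67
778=778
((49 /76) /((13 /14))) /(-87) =-343 /42978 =-0.01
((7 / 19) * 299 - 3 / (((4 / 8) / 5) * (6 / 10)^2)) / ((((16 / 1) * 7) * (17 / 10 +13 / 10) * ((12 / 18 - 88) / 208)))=-19877 / 104538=-0.19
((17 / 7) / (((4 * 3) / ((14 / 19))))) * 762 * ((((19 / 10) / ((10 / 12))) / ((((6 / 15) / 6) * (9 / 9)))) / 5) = 777.24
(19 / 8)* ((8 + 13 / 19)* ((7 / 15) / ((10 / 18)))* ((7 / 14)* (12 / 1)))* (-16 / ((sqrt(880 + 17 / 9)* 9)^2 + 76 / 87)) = -9396 / 403555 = -0.02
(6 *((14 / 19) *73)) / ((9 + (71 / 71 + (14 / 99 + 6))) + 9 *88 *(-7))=-0.06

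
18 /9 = 2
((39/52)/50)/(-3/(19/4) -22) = -57/86000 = -0.00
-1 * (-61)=61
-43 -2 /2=-44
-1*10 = -10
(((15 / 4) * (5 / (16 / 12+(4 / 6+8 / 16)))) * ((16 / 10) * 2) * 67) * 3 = 4824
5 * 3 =15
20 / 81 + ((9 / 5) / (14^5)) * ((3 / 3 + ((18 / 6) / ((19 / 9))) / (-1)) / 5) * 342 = 16800439 / 68068350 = 0.25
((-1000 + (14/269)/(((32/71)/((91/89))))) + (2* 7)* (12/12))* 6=-1132943967/191528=-5915.29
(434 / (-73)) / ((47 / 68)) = -29512 / 3431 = -8.60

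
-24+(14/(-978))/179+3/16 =-33349423/1400496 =-23.81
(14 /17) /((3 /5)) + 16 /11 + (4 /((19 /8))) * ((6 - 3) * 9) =514838 /10659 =48.30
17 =17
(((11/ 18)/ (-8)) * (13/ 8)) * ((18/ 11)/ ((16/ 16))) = -13/ 64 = -0.20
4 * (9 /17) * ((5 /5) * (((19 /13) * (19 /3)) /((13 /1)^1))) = 4332 /2873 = 1.51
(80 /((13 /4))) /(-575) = -0.04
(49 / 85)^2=2401 / 7225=0.33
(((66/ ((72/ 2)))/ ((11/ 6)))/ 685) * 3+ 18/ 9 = 1373/ 685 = 2.00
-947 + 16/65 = -61539/65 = -946.75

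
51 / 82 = 0.62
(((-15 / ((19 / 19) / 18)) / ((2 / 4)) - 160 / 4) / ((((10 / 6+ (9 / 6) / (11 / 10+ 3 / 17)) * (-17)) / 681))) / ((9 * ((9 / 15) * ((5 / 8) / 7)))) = 159993232 / 9435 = 16957.42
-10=-10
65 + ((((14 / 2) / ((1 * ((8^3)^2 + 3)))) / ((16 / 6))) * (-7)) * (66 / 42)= 136316209 / 2097176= 65.00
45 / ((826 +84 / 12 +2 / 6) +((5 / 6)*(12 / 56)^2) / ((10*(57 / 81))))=2010960 / 37240243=0.05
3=3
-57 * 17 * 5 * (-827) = 4006815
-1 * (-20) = 20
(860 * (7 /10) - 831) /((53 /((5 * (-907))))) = 1038515 /53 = 19594.62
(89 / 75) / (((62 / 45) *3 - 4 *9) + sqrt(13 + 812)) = -42542 / 214295 - 1335 *sqrt(33) / 42859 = -0.38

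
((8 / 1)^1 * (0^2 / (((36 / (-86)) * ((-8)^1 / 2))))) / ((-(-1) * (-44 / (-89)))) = 0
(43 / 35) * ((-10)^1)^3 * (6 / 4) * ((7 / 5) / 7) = -2580 / 7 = -368.57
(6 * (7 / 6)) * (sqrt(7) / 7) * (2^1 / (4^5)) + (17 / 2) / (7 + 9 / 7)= sqrt(7) / 512 + 119 / 116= 1.03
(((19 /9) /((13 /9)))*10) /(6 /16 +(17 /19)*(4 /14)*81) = 202160 /291603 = 0.69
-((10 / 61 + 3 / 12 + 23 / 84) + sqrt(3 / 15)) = -881 / 1281 - sqrt(5) / 5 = -1.13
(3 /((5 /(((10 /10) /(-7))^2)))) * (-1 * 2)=-6 /245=-0.02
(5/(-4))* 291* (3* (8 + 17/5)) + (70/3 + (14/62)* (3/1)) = -4618841/372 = -12416.24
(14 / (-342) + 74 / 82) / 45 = 1208 / 63099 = 0.02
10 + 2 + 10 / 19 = 238 / 19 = 12.53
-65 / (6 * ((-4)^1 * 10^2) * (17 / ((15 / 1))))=13 / 544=0.02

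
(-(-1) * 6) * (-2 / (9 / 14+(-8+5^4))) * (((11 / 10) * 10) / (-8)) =231 / 8647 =0.03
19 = 19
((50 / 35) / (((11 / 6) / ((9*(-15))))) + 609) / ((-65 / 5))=-38793 / 1001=-38.75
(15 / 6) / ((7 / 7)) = 5 / 2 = 2.50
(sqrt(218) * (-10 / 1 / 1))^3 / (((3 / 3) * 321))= -218000 * sqrt(218) / 321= -10027.20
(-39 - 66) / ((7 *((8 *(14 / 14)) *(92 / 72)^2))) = -1215 / 1058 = -1.15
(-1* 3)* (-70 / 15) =14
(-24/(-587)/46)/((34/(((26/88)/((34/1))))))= 39/171678716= 0.00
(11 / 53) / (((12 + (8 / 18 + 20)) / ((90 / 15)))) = 297 / 7738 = 0.04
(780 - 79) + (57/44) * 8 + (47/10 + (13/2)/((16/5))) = 1263847/1760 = 718.09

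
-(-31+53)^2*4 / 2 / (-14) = 484 / 7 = 69.14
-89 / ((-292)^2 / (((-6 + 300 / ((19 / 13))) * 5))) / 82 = -842385 / 66420656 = -0.01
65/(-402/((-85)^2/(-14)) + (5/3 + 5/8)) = 11271000/532447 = 21.17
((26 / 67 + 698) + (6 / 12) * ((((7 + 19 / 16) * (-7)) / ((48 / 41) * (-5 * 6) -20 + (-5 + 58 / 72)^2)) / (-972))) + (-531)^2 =906359579144225 / 3206543352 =282659.39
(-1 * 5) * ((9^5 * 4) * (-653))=771179940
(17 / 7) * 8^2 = 1088 / 7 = 155.43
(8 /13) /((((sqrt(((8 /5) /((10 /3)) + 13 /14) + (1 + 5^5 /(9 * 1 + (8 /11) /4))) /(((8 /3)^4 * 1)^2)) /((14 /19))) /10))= 626.30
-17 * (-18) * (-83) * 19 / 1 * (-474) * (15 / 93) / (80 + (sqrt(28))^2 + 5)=1143671940 / 3503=326483.57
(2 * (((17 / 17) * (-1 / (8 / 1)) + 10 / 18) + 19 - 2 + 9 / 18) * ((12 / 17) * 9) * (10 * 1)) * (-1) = -38730 / 17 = -2278.24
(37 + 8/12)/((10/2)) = 113/15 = 7.53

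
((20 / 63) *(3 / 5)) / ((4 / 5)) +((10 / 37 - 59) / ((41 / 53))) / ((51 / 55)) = -359440 / 4403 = -81.64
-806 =-806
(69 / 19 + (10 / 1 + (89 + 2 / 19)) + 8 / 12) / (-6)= -2947 / 171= -17.23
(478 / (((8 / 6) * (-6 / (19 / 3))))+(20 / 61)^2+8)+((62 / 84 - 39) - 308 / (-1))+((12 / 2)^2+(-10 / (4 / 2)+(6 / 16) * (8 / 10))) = -36086073 / 520940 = -69.27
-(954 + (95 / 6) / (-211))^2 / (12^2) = -1458464413561 / 230796864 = -6319.26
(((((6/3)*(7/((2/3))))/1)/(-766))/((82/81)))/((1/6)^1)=-5103/31406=-0.16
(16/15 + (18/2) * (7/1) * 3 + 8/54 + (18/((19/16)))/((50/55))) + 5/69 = 12209662/58995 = 206.96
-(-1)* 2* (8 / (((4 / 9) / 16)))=576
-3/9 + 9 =26/3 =8.67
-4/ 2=-2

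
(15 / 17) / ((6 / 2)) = 5 / 17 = 0.29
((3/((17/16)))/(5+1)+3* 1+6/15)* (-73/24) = -24017/2040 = -11.77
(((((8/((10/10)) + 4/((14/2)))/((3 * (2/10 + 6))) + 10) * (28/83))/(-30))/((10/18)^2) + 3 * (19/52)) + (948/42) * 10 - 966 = -17316529949/23414300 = -739.57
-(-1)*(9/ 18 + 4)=9/ 2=4.50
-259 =-259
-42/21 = -2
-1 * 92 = -92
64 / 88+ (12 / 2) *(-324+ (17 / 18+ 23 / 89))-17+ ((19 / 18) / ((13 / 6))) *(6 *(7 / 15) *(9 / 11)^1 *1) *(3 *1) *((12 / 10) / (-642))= -199474351298 / 102134175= -1953.06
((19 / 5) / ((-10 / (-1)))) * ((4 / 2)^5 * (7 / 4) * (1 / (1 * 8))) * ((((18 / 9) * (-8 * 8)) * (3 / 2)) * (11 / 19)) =-7392 / 25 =-295.68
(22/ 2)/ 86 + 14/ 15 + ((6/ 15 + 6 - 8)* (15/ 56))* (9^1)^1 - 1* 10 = -115547/ 9030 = -12.80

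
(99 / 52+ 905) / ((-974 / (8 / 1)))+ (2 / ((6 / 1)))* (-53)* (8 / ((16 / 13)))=-4645013 / 37986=-122.28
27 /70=0.39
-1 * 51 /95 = -51 /95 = -0.54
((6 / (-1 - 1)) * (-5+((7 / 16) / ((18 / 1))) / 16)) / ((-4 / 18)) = -69099 / 1024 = -67.48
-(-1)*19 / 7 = 19 / 7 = 2.71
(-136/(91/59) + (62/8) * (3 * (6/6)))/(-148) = 23633/53872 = 0.44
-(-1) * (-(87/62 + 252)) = -15711/62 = -253.40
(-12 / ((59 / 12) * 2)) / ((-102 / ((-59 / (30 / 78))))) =-156 / 85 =-1.84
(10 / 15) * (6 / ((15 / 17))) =68 / 15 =4.53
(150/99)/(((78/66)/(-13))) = -50/3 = -16.67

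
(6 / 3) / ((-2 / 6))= -6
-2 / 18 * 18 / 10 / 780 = -0.00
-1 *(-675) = 675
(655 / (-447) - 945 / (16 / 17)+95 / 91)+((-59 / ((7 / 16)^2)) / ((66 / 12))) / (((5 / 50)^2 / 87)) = -24485324138465 / 50114064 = -488591.87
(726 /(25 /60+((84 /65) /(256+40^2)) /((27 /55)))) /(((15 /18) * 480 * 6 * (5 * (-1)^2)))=410553 /2837125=0.14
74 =74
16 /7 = 2.29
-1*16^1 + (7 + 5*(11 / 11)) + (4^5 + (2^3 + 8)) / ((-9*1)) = -1076 / 9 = -119.56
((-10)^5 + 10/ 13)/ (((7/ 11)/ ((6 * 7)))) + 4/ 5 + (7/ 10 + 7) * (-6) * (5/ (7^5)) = -1030020953993/ 156065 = -6599948.44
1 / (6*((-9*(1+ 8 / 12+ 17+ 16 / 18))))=-1 / 1056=-0.00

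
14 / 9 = 1.56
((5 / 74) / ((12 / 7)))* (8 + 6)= 245 / 444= 0.55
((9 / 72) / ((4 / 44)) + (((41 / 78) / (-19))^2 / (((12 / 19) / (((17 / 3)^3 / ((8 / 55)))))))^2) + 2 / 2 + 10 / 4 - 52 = -44.83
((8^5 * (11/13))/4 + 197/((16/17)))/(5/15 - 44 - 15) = -4455987/36608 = -121.72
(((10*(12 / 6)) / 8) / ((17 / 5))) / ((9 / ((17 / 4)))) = 25 / 72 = 0.35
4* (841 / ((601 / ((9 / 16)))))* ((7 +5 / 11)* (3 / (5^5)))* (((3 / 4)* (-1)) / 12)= -930987 / 661100000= -0.00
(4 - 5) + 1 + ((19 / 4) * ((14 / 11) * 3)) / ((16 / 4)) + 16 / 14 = 3497 / 616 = 5.68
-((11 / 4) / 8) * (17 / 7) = -187 / 224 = -0.83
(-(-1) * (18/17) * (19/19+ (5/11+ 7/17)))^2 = 39463524/10106041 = 3.90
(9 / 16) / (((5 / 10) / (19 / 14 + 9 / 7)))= 333 / 112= 2.97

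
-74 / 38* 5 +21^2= 8194 / 19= 431.26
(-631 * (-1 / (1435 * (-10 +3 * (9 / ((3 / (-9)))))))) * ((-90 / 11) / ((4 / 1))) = 5679 / 574574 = 0.01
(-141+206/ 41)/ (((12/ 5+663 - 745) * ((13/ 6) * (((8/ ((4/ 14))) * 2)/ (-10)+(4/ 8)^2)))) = -1672500/ 11349169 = -0.15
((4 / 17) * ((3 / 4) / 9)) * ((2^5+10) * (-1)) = -0.82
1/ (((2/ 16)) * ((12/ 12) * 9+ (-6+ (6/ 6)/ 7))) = 28/ 11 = 2.55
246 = 246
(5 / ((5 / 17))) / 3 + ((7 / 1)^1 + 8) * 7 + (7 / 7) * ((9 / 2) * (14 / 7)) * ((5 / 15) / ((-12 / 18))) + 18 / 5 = 3293 / 30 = 109.77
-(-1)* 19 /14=19 /14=1.36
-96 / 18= -16 / 3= -5.33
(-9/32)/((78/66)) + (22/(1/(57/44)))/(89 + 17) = 681/22048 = 0.03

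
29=29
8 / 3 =2.67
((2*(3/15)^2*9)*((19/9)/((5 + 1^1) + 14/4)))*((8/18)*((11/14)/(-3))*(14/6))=-88/2025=-0.04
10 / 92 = 5 / 46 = 0.11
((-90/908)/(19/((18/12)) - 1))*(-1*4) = 54/1589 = 0.03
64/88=8/11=0.73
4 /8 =1 /2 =0.50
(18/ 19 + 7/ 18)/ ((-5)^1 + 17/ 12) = -914/ 2451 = -0.37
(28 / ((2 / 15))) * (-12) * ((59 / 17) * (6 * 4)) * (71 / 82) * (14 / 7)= -253350720 / 697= -363487.40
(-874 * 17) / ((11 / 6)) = -89148 / 11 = -8104.36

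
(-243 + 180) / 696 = -21 / 232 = -0.09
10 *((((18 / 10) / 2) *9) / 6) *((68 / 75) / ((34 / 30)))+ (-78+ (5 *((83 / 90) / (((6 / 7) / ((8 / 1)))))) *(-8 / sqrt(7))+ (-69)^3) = -1642881 / 5 - 1328 *sqrt(7) / 27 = -328706.33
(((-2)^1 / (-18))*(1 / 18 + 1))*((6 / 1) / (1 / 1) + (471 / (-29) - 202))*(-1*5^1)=584725 / 4698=124.46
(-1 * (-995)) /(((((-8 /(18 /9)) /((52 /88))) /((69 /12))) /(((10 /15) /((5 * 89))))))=-1.27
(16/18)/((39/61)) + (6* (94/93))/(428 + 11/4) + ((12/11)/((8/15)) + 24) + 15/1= 17508659501/412455186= 42.45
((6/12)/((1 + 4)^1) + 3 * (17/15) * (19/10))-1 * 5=39/25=1.56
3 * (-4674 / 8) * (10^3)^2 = -1752750000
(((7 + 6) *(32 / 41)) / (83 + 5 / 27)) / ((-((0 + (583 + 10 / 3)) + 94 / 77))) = -1297296 / 6249186175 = -0.00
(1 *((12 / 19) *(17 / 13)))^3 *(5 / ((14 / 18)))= 382034880 / 105484561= 3.62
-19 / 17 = -1.12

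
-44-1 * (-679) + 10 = 645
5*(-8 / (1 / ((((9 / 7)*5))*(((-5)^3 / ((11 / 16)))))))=3600000 / 77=46753.25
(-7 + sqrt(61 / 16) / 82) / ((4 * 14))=-1 / 8 + sqrt(61) / 18368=-0.12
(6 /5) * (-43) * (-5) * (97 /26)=12513 /13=962.54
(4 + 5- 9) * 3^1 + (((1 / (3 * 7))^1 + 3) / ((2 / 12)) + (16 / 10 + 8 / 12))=2158 / 105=20.55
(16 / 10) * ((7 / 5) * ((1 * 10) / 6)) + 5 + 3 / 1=176 / 15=11.73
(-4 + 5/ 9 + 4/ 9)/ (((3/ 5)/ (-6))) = 30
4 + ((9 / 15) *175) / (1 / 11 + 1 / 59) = 977.50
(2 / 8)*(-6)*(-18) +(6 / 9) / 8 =325 / 12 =27.08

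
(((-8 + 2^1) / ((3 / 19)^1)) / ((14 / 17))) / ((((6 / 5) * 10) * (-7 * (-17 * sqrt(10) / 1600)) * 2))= -380 * sqrt(10) / 147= -8.17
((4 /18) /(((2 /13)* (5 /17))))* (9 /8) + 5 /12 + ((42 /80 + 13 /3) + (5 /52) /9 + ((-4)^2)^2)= 624337 /2340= 266.81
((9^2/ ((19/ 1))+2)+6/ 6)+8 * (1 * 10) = 1658/ 19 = 87.26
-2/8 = -1/4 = -0.25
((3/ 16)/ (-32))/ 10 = -3/ 5120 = -0.00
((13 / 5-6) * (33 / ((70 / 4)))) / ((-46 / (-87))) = -48807 / 4025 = -12.13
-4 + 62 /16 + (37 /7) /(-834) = -3067 /23352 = -0.13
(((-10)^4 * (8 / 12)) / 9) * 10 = 200000 / 27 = 7407.41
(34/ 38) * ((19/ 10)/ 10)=0.17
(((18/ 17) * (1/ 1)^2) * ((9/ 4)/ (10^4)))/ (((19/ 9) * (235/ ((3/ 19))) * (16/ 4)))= 2187/ 115375600000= 0.00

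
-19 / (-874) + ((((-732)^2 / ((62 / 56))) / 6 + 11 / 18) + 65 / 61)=31574629850 / 391437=80663.38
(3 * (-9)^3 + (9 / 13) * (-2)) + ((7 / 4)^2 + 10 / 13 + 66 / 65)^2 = -2341545119 / 1081600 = -2164.89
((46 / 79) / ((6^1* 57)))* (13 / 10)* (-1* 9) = -0.02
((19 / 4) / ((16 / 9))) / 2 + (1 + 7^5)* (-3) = -6454101 / 128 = -50422.66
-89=-89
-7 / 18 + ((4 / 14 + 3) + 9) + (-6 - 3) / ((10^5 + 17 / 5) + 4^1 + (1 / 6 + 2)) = 4497396193 / 378036162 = 11.90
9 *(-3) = -27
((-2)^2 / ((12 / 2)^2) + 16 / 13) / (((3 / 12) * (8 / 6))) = 157 / 39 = 4.03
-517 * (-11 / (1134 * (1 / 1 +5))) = 5687 / 6804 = 0.84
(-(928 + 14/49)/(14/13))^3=-75349294606053/117649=-640458436.59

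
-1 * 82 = -82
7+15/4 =10.75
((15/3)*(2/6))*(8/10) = 4/3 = 1.33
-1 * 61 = -61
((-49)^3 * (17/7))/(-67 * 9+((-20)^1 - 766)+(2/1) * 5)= 207.19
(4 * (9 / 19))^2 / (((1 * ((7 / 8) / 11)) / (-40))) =-1805.27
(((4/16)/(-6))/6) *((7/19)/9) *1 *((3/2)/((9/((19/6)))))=-7/46656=-0.00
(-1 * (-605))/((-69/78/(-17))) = 267410/23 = 11626.52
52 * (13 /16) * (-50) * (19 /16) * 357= -28658175 /32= -895567.97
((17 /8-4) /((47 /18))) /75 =-9 /940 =-0.01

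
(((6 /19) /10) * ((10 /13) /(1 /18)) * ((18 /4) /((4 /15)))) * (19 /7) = 3645 /182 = 20.03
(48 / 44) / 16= 3 / 44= 0.07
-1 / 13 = -0.08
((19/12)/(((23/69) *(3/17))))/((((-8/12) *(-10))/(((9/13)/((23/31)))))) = 90117/23920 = 3.77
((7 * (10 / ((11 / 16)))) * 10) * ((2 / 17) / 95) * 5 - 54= -169462 / 3553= -47.70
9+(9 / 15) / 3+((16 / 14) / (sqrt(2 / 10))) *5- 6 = 16 / 5+40 *sqrt(5) / 7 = 15.98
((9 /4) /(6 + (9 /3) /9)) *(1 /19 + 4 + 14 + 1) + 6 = 9219 /722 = 12.77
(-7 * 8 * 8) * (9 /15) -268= -2684 /5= -536.80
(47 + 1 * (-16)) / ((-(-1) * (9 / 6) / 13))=806 / 3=268.67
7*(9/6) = 21/2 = 10.50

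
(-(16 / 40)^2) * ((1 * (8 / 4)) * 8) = -64 / 25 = -2.56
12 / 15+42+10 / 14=43.51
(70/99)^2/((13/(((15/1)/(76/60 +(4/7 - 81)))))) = -214375/29418246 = -0.01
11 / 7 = 1.57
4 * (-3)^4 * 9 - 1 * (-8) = 2924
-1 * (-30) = 30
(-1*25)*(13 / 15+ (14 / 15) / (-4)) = -15.83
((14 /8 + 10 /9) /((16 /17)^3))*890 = 225187355 /73728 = 3054.30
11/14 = 0.79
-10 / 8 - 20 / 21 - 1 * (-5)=235 / 84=2.80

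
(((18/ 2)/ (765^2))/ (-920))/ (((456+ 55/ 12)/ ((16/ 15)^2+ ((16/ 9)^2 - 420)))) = 420898/ 27897895209375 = 0.00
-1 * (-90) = 90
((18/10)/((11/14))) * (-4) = -504/55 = -9.16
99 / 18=11 / 2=5.50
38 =38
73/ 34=2.15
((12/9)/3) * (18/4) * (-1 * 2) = -4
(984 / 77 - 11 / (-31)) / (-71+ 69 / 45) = -470265 / 2487254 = -0.19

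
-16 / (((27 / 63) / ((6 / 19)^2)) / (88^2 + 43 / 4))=-10422384 / 361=-28870.87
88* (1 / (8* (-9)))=-11 / 9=-1.22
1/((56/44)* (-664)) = -11/9296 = -0.00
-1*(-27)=27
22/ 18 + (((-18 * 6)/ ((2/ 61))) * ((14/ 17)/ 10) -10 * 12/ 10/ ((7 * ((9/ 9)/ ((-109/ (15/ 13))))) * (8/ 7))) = -196373/ 1530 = -128.35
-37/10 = -3.70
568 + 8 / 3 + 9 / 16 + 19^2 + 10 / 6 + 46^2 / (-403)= 17963713 / 19344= 928.65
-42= -42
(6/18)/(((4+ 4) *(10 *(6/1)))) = 1/1440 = 0.00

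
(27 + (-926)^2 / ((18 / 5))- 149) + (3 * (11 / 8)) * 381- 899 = 17189165 / 72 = 238738.40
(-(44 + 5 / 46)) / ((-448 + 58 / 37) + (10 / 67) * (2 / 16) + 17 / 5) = 0.10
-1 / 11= -0.09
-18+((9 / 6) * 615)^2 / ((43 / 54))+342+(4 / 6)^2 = 827429195 / 774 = 1069029.97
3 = 3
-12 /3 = -4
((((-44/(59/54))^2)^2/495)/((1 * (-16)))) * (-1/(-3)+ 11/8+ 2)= -74612111904/60586805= -1231.49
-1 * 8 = -8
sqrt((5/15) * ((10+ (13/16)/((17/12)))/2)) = sqrt(73338)/204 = 1.33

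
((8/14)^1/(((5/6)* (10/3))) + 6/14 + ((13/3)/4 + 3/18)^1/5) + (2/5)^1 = 899/700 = 1.28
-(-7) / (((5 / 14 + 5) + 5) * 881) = 98 / 127745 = 0.00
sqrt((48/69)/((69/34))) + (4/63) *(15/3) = 20/63 + 4 *sqrt(102)/69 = 0.90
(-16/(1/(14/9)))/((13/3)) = -5.74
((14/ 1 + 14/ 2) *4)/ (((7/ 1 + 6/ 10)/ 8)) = 1680/ 19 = 88.42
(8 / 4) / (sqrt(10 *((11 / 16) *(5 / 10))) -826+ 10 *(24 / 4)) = -24512 / 9388041 -8 *sqrt(55) / 9388041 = -0.00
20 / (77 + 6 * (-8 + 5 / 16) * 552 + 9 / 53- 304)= -212 / 272291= -0.00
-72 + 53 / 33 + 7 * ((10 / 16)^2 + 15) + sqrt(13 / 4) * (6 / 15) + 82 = sqrt(13) / 5 + 252047 / 2112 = 120.06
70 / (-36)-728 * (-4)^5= 13418461 / 18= 745470.06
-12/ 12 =-1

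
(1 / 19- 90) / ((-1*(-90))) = -1709 / 1710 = -1.00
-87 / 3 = -29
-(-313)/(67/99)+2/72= 1115599/2412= 462.52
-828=-828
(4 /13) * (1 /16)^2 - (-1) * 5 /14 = 2087 /5824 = 0.36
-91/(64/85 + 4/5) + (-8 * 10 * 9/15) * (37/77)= -75457/924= -81.66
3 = 3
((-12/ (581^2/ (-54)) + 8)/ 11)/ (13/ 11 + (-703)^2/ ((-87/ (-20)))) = 234998832/ 36702032316271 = 0.00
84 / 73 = 1.15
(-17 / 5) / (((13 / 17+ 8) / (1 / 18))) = -0.02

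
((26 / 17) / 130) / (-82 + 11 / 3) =-3 / 19975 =-0.00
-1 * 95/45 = -19/9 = -2.11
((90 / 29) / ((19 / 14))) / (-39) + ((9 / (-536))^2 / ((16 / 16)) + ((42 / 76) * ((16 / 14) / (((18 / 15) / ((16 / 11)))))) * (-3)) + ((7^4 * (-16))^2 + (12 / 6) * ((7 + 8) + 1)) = 33407310212469790617 / 22636913728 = 1475789085.64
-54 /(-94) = 27 /47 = 0.57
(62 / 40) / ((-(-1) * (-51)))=-31 / 1020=-0.03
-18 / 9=-2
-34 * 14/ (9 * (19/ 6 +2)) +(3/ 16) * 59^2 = 955967/ 1488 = 642.45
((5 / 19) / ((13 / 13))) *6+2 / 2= 49 / 19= 2.58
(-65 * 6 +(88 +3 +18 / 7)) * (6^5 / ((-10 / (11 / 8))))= 2218590 / 7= 316941.43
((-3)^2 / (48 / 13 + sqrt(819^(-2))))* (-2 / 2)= -7371 / 3025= -2.44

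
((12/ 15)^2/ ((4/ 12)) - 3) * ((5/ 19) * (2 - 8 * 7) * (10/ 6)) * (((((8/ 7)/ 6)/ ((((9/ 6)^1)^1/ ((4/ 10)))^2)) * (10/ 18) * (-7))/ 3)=-128/ 285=-0.45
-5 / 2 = -2.50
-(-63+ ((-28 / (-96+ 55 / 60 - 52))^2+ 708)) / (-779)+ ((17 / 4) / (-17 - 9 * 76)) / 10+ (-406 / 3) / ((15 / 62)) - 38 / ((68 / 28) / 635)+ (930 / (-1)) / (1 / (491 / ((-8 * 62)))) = -4983690019446605059 / 520554639549150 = -9573.81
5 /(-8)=-5 /8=-0.62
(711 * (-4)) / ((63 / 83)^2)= -2176924 / 441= -4936.34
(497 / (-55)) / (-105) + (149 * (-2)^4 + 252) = 2174771 / 825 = 2636.09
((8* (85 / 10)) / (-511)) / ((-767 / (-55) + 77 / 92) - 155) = 344080 / 362555011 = 0.00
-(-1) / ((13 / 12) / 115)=106.15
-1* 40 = -40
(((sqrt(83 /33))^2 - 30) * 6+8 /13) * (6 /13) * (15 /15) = -140964 /1859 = -75.83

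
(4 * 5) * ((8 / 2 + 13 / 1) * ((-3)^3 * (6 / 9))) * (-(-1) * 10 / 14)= -30600 / 7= -4371.43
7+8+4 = 19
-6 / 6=-1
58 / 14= 29 / 7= 4.14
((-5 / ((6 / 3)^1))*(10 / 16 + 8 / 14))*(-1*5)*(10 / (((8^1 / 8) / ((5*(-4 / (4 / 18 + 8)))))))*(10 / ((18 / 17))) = -3559375 / 1036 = -3435.69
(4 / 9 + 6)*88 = 5104 / 9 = 567.11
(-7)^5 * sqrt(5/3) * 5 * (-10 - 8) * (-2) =-1008420 * sqrt(15) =-3905593.87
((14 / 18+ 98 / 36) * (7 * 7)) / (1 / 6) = 1029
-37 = -37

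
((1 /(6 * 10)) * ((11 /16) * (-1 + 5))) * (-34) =-187 /120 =-1.56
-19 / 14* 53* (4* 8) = -16112 / 7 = -2301.71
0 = 0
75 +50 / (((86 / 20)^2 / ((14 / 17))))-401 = -10177158 / 31433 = -323.77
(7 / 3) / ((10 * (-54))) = -7 / 1620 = -0.00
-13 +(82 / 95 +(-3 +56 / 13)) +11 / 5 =-10657 / 1235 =-8.63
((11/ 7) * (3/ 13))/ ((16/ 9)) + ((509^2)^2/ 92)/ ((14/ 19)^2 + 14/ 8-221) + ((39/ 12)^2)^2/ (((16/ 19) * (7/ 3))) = -9031757180990459089/ 2707442110464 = -3335900.39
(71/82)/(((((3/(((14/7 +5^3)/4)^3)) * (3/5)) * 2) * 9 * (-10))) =-145435193/1700352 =-85.53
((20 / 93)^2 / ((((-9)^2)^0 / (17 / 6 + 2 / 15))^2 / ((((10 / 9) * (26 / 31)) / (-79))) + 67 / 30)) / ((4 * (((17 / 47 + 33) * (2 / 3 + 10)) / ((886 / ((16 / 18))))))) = -2412000937125 / 551052119629312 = -0.00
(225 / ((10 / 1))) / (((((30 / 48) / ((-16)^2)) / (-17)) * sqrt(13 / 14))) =-156672 * sqrt(182) / 13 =-162586.22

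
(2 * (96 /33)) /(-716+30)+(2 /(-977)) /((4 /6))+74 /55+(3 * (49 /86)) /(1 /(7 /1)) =21079942759 /1585075030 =13.30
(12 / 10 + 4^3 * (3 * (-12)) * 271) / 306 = -2040.47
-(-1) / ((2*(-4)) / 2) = -1 / 4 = -0.25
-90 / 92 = -45 / 46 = -0.98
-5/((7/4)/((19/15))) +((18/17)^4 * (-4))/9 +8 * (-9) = -133611124/1753941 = -76.18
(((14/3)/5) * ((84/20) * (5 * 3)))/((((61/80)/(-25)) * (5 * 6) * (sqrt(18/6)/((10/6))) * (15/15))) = -19600 * sqrt(3)/549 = -61.84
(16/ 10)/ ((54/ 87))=116/ 45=2.58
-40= -40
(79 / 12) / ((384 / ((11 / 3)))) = 869 / 13824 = 0.06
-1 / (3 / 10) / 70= -1 / 21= -0.05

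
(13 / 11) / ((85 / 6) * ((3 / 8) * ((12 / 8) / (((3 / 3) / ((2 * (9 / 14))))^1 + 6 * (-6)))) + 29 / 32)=65936 / 37939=1.74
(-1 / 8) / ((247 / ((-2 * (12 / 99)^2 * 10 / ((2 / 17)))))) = 340 / 268983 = 0.00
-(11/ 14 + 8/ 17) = -299/ 238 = -1.26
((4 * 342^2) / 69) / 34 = 77976 / 391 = 199.43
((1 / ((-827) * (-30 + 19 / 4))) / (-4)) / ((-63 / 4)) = 4 / 5262201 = 0.00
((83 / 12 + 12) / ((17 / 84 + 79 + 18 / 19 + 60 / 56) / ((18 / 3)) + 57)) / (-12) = -30191 / 1350922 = -0.02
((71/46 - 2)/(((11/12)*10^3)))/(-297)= 7/4174500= 0.00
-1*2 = -2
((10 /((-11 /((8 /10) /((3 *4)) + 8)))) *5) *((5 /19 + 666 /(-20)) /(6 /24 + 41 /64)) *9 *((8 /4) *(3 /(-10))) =-13257024 /1805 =-7344.61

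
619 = 619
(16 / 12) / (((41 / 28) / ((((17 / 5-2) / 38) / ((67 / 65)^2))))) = 331240 / 10490793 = 0.03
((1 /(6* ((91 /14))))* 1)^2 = 1 /1521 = 0.00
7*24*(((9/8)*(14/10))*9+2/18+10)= 61201/15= 4080.07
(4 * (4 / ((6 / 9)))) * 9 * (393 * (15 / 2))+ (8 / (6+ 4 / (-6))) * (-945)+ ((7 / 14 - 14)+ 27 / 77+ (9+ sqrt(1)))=48913430 / 77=635239.35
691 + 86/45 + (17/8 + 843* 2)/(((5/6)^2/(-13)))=-2781791/90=-30908.79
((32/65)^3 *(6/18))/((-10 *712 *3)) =-2048/1099873125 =-0.00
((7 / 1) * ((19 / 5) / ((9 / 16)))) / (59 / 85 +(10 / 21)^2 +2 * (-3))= -1772624 / 190391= -9.31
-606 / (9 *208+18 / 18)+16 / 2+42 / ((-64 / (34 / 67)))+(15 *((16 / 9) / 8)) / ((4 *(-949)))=41972728445 / 5716366032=7.34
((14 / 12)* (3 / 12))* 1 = 7 / 24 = 0.29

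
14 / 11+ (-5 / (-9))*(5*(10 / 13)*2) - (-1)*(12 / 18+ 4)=13144 / 1287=10.21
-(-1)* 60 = 60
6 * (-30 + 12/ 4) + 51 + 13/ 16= -1763/ 16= -110.19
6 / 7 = 0.86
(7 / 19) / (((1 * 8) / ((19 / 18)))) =7 / 144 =0.05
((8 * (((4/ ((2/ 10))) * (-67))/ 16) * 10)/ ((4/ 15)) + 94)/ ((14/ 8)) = -100124/ 7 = -14303.43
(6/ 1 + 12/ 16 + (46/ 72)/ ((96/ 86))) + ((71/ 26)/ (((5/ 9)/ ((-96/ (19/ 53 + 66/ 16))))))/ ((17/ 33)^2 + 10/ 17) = -391326197071757/ 3374261616960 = -115.97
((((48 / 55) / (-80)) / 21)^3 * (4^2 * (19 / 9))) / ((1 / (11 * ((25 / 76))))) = -4 / 233454375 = -0.00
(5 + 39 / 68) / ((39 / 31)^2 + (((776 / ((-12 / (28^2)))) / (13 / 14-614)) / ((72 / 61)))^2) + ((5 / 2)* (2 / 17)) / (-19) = -4696688797798126859 / 327414012728170164140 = -0.01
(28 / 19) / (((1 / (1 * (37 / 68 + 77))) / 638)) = 23549218 / 323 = 72907.80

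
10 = 10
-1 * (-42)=42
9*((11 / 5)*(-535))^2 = 12467961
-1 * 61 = -61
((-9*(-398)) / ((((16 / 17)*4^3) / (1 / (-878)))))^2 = 927019809 / 202082615296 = 0.00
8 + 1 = 9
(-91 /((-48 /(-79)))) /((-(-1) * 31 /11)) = -79079 /1488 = -53.14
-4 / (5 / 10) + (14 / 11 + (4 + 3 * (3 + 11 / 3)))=190 / 11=17.27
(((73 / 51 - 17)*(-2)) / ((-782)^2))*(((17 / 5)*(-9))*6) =-7146 / 764405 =-0.01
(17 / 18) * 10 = 85 / 9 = 9.44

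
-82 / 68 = -1.21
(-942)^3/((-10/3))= 250769066.40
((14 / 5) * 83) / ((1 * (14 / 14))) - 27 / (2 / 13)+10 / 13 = 7497 / 130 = 57.67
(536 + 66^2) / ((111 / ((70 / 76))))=40.59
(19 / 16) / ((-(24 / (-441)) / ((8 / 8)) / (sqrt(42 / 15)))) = 2793 *sqrt(70) / 640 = 36.51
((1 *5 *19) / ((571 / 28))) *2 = 5320 / 571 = 9.32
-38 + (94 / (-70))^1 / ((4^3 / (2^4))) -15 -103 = -21887 / 140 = -156.34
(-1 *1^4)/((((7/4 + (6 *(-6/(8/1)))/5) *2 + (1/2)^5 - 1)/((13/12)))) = -40/27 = -1.48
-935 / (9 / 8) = -831.11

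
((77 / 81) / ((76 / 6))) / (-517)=-7 / 48222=-0.00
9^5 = 59049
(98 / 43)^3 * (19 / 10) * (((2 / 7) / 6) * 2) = 2554664 / 1192605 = 2.14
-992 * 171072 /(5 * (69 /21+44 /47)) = -18610808832 /2315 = -8039226.28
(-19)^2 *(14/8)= 2527/4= 631.75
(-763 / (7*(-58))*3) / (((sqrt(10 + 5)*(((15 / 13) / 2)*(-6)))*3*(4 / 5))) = -1417*sqrt(15) / 31320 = -0.18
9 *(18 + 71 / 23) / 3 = 1455 / 23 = 63.26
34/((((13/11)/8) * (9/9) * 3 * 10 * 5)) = 1496/975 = 1.53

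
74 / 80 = 0.92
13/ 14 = 0.93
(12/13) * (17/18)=34/39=0.87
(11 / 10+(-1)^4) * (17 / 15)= 119 / 50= 2.38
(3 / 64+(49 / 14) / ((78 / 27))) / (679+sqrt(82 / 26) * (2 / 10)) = 17772825 / 9589650176 - 5235 * sqrt(533) / 124665452288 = 0.00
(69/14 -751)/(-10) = 74.61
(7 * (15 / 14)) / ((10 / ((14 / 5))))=21 / 10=2.10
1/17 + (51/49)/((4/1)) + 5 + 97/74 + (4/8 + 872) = 108382643/123284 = 879.13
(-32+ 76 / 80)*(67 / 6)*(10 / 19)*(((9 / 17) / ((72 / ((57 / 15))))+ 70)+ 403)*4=-4461088671 / 12920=-345285.50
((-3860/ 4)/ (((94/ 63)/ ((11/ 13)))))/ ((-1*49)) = 95535/ 8554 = 11.17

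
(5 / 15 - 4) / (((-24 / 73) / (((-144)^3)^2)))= 99439286943744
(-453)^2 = 205209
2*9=18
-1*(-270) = 270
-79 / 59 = -1.34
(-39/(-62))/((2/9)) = 351/124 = 2.83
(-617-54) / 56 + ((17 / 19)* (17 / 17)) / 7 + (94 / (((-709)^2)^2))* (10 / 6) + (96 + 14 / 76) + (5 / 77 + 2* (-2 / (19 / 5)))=739444223420580551 / 8872387648664232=83.34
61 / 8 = 7.62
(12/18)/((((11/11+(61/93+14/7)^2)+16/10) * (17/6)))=86490/3548597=0.02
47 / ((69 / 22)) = 1034 / 69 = 14.99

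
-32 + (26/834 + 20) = -4991/417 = -11.97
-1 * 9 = -9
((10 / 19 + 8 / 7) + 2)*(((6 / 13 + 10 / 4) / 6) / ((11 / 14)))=1708 / 741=2.30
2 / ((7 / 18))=36 / 7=5.14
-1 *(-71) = 71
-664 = -664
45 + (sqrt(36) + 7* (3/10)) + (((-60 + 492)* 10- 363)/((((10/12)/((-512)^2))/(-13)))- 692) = -161819400437/10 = -16181940043.70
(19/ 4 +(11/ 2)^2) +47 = 82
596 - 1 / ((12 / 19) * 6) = 42893 / 72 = 595.74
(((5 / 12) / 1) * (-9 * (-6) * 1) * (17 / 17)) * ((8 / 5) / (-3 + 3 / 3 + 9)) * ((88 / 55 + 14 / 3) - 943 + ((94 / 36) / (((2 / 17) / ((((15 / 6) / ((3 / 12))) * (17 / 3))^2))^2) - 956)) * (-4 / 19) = -16206637702256 / 7695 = -2106125757.28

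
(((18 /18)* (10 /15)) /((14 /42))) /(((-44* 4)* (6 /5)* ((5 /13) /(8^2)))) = -52 /33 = -1.58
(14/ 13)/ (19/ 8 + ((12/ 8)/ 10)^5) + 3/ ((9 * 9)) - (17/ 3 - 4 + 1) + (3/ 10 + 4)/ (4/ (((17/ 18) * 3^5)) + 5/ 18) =6397964959478/ 516387653145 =12.39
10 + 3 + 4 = 17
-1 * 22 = -22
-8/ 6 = -4/ 3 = -1.33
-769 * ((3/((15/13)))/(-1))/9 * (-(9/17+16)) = -2809157/765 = -3672.10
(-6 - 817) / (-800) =1.03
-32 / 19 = -1.68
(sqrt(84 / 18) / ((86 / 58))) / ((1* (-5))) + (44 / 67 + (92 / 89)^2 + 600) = 319339812 / 530707- 29* sqrt(42) / 645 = 601.43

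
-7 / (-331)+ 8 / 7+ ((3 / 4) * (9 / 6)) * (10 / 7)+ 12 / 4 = 7641 / 1324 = 5.77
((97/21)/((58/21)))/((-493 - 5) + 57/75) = -2425/720998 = -0.00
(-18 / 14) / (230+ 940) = -0.00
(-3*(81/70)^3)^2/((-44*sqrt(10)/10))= -2541865828329*sqrt(10)/5176556000000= -1.55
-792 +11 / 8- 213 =-8029 / 8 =-1003.62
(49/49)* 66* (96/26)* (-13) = -3168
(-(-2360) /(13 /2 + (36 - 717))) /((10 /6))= -2832 /1349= -2.10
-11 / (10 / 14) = -15.40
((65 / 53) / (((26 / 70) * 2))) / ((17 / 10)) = 875 / 901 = 0.97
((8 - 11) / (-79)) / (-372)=-1 / 9796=-0.00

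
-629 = -629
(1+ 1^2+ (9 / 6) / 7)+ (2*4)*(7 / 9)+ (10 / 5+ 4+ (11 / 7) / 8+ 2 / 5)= 37883 / 2520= 15.03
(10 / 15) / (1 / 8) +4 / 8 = 35 / 6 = 5.83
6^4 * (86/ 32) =3483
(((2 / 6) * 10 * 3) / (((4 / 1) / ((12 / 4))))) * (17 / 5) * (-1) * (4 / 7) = -102 / 7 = -14.57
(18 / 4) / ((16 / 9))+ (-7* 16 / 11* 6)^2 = 14460489 / 3872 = 3734.63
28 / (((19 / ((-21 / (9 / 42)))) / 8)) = -21952 / 19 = -1155.37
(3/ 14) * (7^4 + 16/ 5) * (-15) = -108189/ 14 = -7727.79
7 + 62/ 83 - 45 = -3092/ 83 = -37.25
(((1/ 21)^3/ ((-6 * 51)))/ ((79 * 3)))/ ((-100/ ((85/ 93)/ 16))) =1/ 1175740997760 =0.00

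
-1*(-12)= 12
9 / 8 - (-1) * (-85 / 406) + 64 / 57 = 188695 / 92568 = 2.04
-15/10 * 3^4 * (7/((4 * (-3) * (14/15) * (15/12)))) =243/4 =60.75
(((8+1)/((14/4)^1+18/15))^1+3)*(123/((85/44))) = 1250172/3995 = 312.93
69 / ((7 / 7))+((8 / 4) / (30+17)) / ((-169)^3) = 69.00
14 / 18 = 7 / 9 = 0.78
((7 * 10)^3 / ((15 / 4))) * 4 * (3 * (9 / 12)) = 823200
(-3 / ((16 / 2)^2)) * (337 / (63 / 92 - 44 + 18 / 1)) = 0.62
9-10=-1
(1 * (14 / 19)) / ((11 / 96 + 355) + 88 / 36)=576 / 279509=0.00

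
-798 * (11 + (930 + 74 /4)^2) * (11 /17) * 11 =-173739368187 /34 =-5109981417.26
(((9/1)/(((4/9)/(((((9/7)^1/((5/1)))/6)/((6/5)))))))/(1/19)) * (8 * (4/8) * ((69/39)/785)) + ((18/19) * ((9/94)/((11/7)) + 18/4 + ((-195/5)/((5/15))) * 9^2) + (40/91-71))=-25385832045209/2806824020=-9044.33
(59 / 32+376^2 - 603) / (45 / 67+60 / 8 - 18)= -301821265 / 21072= -14323.33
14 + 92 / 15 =302 / 15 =20.13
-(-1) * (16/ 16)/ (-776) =-1/ 776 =-0.00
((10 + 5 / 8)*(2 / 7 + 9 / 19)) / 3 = 2.69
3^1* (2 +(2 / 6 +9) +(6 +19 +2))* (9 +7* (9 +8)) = 14720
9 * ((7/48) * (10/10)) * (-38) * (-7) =2793/8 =349.12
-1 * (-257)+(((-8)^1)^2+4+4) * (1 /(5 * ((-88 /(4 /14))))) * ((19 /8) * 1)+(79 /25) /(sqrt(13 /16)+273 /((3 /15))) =907218338743 /3531526460 - 316 * sqrt(13) /745289675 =256.89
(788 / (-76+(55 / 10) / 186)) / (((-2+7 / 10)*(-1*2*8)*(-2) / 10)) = 916050 / 367393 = 2.49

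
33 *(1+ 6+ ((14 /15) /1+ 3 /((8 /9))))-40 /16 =14827 /40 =370.68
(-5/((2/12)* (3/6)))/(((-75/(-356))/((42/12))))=-4984/5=-996.80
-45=-45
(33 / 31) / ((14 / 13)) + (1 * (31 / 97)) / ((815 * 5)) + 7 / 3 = 1709604737 / 514648050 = 3.32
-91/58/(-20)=91/1160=0.08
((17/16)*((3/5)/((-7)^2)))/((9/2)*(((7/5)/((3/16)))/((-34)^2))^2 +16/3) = 63893565/26193107584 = 0.00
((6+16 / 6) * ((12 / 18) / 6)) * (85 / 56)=1105 / 756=1.46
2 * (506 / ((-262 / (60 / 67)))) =-30360 / 8777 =-3.46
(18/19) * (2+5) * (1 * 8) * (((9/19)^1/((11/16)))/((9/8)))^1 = 129024/3971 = 32.49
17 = 17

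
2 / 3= 0.67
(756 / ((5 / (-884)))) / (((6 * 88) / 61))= -849303 / 55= -15441.87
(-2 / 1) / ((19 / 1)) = -0.11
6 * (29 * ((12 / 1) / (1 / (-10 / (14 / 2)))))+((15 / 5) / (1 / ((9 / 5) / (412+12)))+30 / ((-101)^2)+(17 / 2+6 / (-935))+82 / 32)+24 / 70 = -168234702777573 / 56617182160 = -2971.44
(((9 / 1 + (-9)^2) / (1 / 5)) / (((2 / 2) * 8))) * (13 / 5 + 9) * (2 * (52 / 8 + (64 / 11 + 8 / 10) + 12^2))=4510863 / 22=205039.23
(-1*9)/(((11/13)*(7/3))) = -351/77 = -4.56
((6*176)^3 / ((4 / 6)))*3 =5299126272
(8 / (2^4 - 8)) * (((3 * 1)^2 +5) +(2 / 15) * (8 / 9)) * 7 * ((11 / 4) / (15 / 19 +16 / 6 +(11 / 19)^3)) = 71902897 / 965700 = 74.46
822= 822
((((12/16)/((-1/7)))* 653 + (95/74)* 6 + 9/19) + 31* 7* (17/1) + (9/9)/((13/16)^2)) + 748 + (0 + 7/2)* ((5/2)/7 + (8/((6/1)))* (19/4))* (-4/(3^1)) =4222386817/4277052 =987.22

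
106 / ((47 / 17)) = 1802 / 47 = 38.34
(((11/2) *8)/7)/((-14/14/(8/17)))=-2.96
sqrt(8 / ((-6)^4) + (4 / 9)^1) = sqrt(146) / 18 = 0.67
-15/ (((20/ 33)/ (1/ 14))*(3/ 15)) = -495/ 56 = -8.84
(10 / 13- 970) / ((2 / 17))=-107100 / 13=-8238.46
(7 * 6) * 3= 126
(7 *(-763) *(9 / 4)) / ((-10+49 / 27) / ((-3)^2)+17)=-11680767 / 15640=-746.85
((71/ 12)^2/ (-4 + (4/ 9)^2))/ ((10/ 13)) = -589797/ 49280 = -11.97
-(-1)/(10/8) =4/5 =0.80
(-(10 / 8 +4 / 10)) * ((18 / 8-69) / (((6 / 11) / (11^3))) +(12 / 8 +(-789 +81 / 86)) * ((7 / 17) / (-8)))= 268687.06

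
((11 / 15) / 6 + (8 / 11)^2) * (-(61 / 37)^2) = -26385611 / 14908410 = -1.77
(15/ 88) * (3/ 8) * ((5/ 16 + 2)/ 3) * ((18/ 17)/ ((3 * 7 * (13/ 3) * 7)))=4995/ 60988928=0.00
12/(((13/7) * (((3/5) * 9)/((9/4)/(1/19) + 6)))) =175/3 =58.33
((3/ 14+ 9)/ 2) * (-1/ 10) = -129/ 280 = -0.46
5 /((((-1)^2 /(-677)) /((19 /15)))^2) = 165456769 /45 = 3676817.09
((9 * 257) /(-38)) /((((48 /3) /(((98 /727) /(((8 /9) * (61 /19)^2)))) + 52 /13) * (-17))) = 19380627 /5908094728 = 0.00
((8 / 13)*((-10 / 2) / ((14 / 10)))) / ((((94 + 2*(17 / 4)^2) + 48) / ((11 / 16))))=-44 / 5187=-0.01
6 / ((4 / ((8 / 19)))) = 0.63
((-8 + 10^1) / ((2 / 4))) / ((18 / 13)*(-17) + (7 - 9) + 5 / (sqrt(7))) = -120848 / 767343 - 3380*sqrt(7) / 767343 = -0.17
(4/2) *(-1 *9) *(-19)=342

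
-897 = -897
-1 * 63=-63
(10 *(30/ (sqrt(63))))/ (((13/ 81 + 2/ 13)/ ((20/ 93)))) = 702000 *sqrt(7)/ 71827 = 25.86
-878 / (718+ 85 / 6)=-5268 / 4393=-1.20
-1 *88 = -88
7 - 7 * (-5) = 42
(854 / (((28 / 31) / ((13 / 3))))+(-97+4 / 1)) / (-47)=-24025 / 282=-85.20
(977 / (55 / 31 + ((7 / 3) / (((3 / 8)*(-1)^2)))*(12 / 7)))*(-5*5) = -2271525 / 1157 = -1963.29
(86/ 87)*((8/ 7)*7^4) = 235984/ 87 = 2712.46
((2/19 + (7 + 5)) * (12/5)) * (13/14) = 3588/133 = 26.98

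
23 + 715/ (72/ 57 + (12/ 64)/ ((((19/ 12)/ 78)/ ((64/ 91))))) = 118831/ 1032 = 115.15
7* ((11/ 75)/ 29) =0.04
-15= -15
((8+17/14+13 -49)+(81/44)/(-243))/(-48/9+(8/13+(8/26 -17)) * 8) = 321841/1608992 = 0.20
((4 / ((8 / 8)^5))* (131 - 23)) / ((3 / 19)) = 2736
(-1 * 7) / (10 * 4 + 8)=-7 / 48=-0.15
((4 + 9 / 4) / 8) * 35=875 / 32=27.34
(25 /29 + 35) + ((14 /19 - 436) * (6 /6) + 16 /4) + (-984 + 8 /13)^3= -1151203404625106 /1210547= -950977867.55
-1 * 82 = -82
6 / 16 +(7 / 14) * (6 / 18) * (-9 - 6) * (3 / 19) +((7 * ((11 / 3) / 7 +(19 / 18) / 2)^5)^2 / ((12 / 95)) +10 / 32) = 3084140133756973316363022173 / 4805561889566834376572928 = 641.79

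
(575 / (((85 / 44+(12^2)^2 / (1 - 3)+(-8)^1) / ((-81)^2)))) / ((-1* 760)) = 2766555 / 5781814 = 0.48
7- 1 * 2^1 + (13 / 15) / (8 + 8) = 1213 / 240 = 5.05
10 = 10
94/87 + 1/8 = 839/696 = 1.21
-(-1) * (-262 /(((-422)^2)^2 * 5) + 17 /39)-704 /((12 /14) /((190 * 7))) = -3377733148653543629 /3092106327960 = -1092372.90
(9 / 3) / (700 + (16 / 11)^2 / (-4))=121 / 28212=0.00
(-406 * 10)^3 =-66923416000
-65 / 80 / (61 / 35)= -455 / 976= -0.47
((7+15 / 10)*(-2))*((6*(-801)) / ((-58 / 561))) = -22917411 / 29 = -790255.55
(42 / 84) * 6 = 3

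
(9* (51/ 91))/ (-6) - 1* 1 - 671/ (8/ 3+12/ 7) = -1297691/ 8372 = -155.00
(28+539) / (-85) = -567 / 85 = -6.67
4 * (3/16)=3/4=0.75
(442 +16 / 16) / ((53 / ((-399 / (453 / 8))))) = -58.90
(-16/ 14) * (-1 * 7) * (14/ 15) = 112/ 15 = 7.47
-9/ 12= -0.75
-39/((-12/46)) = 299/2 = 149.50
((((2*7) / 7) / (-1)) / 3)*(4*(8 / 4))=-16 / 3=-5.33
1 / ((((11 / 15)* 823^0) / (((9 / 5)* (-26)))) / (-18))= 12636 / 11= 1148.73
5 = 5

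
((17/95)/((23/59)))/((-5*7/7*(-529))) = 1003/5779325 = 0.00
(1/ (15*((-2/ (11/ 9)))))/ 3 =-11/ 810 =-0.01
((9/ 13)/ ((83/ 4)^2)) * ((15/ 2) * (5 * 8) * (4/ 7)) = 172800/ 626899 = 0.28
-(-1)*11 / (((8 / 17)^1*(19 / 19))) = 187 / 8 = 23.38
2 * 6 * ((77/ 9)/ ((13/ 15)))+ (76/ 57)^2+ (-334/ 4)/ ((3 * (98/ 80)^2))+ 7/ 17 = 487603175/ 4775589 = 102.10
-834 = -834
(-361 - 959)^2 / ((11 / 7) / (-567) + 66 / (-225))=-15717240000 / 2671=-5884402.85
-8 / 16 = -1 / 2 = -0.50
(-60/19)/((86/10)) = -300/817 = -0.37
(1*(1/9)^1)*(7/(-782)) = -7/7038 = -0.00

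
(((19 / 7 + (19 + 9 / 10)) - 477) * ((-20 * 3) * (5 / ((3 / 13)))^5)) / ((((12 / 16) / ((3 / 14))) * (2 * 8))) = 2324600901.32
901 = 901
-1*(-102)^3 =1061208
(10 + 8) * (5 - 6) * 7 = -126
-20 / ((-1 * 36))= 5 / 9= 0.56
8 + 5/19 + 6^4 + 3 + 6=24952/19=1313.26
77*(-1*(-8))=616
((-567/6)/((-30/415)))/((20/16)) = 5229/5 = 1045.80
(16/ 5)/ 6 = 8/ 15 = 0.53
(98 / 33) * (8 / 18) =392 / 297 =1.32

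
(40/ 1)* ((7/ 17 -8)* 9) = -46440/ 17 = -2731.76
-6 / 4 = -3 / 2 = -1.50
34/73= 0.47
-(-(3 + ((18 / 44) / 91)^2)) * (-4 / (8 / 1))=-12024093 / 8016008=-1.50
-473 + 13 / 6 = -2825 / 6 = -470.83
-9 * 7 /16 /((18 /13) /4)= -91 /8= -11.38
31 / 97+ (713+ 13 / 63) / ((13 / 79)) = 344339305 / 79443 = 4334.42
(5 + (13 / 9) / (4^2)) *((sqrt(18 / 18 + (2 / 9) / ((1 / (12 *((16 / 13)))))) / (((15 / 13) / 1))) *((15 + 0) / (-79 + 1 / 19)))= -13927 *sqrt(6513) / 648000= -1.73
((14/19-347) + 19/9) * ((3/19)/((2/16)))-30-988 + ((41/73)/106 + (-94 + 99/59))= -763919413109/494434986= -1545.04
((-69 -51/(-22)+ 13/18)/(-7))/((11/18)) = 15.42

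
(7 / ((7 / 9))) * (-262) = -2358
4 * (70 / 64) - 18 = -109 / 8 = -13.62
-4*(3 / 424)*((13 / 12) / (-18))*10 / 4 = 65 / 15264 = 0.00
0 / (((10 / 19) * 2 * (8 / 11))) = 0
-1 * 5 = -5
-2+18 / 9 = 0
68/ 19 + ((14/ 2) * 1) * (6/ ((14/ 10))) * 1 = 638/ 19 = 33.58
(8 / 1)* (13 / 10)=52 / 5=10.40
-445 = -445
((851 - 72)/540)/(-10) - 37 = -200579/5400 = -37.14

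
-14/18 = -7/9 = -0.78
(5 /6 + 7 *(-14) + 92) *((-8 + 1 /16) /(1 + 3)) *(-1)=-10.25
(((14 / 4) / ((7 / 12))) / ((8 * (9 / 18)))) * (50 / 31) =75 / 31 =2.42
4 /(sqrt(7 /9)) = 12 *sqrt(7) /7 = 4.54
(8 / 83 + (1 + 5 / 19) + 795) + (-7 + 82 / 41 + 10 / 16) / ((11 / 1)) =795.96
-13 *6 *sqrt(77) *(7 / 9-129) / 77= 30004 *sqrt(77) / 231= 1139.76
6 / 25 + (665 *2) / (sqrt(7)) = 502.93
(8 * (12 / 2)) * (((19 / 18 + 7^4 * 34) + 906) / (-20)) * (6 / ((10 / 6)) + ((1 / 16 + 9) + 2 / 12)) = -2541439.10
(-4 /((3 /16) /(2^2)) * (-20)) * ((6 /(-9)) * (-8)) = 81920 /9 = 9102.22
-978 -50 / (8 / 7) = -1021.75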